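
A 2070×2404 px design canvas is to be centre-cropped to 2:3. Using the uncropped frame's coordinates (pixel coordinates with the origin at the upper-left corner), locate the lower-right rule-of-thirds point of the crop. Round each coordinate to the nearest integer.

2070/2404 > 2/3, so the 2:3 crop keeps the full height 2404 and trims width to 2404 × 2/3 = 1602.67 px.
Left offset = (2070 − 1602.67)/2 = 233.67 px; top offset = 0.
Lower-right is two-thirds across and two-thirds down within the crop:
x = 233.67 + 2 × 1602.67/3 ≈ 1302; y = 0.00 + 2 × 2404.00/3 ≈ 1603.

x = 1302 px, y = 1603 px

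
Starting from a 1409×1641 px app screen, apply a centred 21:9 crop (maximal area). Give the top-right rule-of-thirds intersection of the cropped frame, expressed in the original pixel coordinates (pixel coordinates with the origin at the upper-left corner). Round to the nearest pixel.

x = 939 px, y = 720 px

1409/1641 < 21/9, so the 21:9 crop keeps the full width 1409 and trims height to 1409 × 9/21 = 603.86 px.
Top offset = (1641 − 603.86)/2 = 518.57 px; left offset = 0.
Top-right is two-thirds across and one-third down within the crop:
x = 0.00 + 2 × 1409.00/3 ≈ 939; y = 518.57 + 1 × 603.86/3 ≈ 720.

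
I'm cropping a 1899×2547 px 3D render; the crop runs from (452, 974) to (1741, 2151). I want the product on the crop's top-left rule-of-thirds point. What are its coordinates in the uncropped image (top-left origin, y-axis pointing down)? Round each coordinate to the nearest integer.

Crop width = 1741 − 452 = 1289 px; one third is 429.67 px.
Crop height = 2151 − 974 = 1177 px; one third is 392.33 px.
The top-left point is one-third across and one-third down within the crop:
x = 452 + 1 × 429.67 ≈ 882; y = 974 + 1 × 392.33 ≈ 1366.

(882, 1366)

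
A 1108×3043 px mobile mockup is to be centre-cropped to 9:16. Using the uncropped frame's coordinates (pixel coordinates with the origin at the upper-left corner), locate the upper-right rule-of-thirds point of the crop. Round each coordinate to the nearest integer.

1108/3043 < 9/16, so the 9:16 crop keeps the full width 1108 and trims height to 1108 × 16/9 = 1969.78 px.
Top offset = (3043 − 1969.78)/2 = 536.61 px; left offset = 0.
Upper-right is two-thirds across and one-third down within the crop:
x = 0.00 + 2 × 1108.00/3 ≈ 739; y = 536.61 + 1 × 1969.78/3 ≈ 1193.

(739, 1193)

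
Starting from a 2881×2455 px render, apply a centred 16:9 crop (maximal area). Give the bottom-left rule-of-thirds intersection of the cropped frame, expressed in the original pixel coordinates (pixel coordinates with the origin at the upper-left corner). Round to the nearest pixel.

2881/2455 < 16/9, so the 16:9 crop keeps the full width 2881 and trims height to 2881 × 9/16 = 1620.56 px.
Top offset = (2455 − 1620.56)/2 = 417.22 px; left offset = 0.
Bottom-left is one-third across and two-thirds down within the crop:
x = 0.00 + 1 × 2881.00/3 ≈ 960; y = 417.22 + 2 × 1620.56/3 ≈ 1498.

(960, 1498)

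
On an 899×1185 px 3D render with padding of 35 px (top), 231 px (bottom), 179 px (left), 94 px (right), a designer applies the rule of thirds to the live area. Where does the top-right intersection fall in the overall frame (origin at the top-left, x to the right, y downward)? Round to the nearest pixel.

(596, 341)

Content width = 899 − 179 − 94 = 626 px; content height = 1185 − 35 − 231 = 919 px.
Top-right is two-thirds across and one-third down within the live area.
x = 179 + 2 × 626/3 = 179 + 417.33 ≈ 596
y = 35 + 1 × 919/3 = 35 + 306.33 ≈ 341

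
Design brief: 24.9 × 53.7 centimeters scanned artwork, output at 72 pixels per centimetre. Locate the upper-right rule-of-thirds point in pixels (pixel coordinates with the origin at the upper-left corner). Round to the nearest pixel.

(1195, 1289)

In pixels the canvas is 24.9 × 72 = 1792.8 wide and 53.7 × 72 = 3866.4 tall.
The upper-right point is two-thirds across and one-third down:
x = 2 × 1792.8/3 ≈ 1195; y = 1 × 3866.4/3 ≈ 1289.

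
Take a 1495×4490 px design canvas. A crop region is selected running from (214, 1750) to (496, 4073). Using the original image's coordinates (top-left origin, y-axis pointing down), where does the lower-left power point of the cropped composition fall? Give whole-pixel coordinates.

(308, 3299)

Crop width = 496 − 214 = 282 px; one third is 94.00 px.
Crop height = 4073 − 1750 = 2323 px; one third is 774.33 px.
The lower-left point is one-third across and two-thirds down within the crop:
x = 214 + 1 × 94.00 ≈ 308; y = 1750 + 2 × 774.33 ≈ 3299.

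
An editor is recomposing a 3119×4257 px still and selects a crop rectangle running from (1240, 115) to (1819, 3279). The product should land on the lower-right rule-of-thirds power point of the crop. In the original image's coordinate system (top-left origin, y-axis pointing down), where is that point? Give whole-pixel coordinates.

(1626, 2224)

Crop width = 1819 − 1240 = 579 px; one third is 193.00 px.
Crop height = 3279 − 115 = 3164 px; one third is 1054.67 px.
The lower-right point is two-thirds across and two-thirds down within the crop:
x = 1240 + 2 × 193.00 ≈ 1626; y = 115 + 2 × 1054.67 ≈ 2224.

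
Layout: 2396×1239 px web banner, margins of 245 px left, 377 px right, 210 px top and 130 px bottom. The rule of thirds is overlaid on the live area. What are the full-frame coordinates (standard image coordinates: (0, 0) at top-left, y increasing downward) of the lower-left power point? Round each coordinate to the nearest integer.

Content width = 2396 − 245 − 377 = 1774 px; content height = 1239 − 210 − 130 = 899 px.
Lower-left is one-third across and two-thirds down within the live area.
x = 245 + 1 × 1774/3 = 245 + 591.33 ≈ 836
y = 210 + 2 × 899/3 = 210 + 599.33 ≈ 809

x = 836 px, y = 809 px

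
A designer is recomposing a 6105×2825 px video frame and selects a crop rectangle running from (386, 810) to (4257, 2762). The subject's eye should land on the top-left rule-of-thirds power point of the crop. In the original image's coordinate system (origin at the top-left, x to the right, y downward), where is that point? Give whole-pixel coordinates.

Crop width = 4257 − 386 = 3871 px; one third is 1290.33 px.
Crop height = 2762 − 810 = 1952 px; one third is 650.67 px.
The top-left point is one-third across and one-third down within the crop:
x = 386 + 1 × 1290.33 ≈ 1676; y = 810 + 1 × 650.67 ≈ 1461.

x = 1676 px, y = 1461 px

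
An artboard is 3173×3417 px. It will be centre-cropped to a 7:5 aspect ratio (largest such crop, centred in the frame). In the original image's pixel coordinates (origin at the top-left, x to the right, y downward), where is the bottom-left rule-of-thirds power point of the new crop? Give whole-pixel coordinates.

3173/3417 < 7/5, so the 7:5 crop keeps the full width 3173 and trims height to 3173 × 5/7 = 2266.43 px.
Top offset = (3417 − 2266.43)/2 = 575.29 px; left offset = 0.
Bottom-left is one-third across and two-thirds down within the crop:
x = 0.00 + 1 × 3173.00/3 ≈ 1058; y = 575.29 + 2 × 2266.43/3 ≈ 2086.

x = 1058 px, y = 2086 px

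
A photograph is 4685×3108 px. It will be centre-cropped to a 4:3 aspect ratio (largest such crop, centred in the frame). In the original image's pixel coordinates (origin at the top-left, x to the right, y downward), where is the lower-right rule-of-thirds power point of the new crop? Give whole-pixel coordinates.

4685/3108 > 4/3, so the 4:3 crop keeps the full height 3108 and trims width to 3108 × 4/3 = 4144.00 px.
Left offset = (4685 − 4144.00)/2 = 270.50 px; top offset = 0.
Lower-right is two-thirds across and two-thirds down within the crop:
x = 270.50 + 2 × 4144.00/3 ≈ 3033; y = 0.00 + 2 × 3108.00/3 ≈ 2072.

(3033, 2072)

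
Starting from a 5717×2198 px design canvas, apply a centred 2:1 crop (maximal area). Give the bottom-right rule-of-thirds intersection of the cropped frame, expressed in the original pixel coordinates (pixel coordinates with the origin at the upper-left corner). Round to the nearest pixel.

x = 3591 px, y = 1465 px

5717/2198 > 2/1, so the 2:1 crop keeps the full height 2198 and trims width to 2198 × 2/1 = 4396.00 px.
Left offset = (5717 − 4396.00)/2 = 660.50 px; top offset = 0.
Bottom-right is two-thirds across and two-thirds down within the crop:
x = 660.50 + 2 × 4396.00/3 ≈ 3591; y = 0.00 + 2 × 2198.00/3 ≈ 1465.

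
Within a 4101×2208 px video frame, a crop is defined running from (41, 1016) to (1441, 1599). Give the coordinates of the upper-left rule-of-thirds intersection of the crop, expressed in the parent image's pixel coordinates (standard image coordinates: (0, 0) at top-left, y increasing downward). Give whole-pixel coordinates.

Crop width = 1441 − 41 = 1400 px; one third is 466.67 px.
Crop height = 1599 − 1016 = 583 px; one third is 194.33 px.
The upper-left point is one-third across and one-third down within the crop:
x = 41 + 1 × 466.67 ≈ 508; y = 1016 + 1 × 194.33 ≈ 1210.

(508, 1210)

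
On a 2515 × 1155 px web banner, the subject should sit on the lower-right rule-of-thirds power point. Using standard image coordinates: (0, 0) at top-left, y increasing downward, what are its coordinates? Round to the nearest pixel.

The lower-right point sits two-thirds of the way across and two-thirds of the way down.
x = 2 × 2515/3 ≈ 1677; y = 2 × 1155/3 ≈ 770.

(1677, 770)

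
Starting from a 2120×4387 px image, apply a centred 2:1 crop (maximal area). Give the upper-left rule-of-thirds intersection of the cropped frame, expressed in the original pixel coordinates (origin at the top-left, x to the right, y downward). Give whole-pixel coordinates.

2120/4387 < 2/1, so the 2:1 crop keeps the full width 2120 and trims height to 2120 × 1/2 = 1060.00 px.
Top offset = (4387 − 1060.00)/2 = 1663.50 px; left offset = 0.
Upper-left is one-third across and one-third down within the crop:
x = 0.00 + 1 × 2120.00/3 ≈ 707; y = 1663.50 + 1 × 1060.00/3 ≈ 2017.

x = 707 px, y = 2017 px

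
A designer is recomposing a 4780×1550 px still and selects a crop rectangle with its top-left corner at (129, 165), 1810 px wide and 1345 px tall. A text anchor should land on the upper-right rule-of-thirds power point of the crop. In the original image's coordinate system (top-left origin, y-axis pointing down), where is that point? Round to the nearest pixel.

One third of the crop width 1810 is 603.33 px.
One third of the crop height 1345 is 448.33 px.
The upper-right point is two-thirds across and one-third down within the crop:
x = 129 + 2 × 603.33 ≈ 1336; y = 165 + 1 × 448.33 ≈ 613.

(1336, 613)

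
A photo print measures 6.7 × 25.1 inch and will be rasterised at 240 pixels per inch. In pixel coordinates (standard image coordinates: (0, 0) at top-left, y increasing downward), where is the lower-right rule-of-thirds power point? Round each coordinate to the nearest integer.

In pixels the canvas is 6.7 × 240 = 1608 wide and 25.1 × 240 = 6024 tall.
The lower-right point is two-thirds across and two-thirds down:
x = 2 × 1608/3 ≈ 1072; y = 2 × 6024/3 ≈ 4016.

x = 1072 px, y = 4016 px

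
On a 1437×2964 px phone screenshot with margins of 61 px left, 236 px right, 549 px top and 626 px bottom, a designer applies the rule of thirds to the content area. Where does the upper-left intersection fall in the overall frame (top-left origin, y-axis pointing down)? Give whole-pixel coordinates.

Content width = 1437 − 61 − 236 = 1140 px; content height = 2964 − 549 − 626 = 1789 px.
Upper-left is one-third across and one-third down within the content area.
x = 61 + 1 × 1140/3 = 61 + 380.00 ≈ 441
y = 549 + 1 × 1789/3 = 549 + 596.33 ≈ 1145

x = 441 px, y = 1145 px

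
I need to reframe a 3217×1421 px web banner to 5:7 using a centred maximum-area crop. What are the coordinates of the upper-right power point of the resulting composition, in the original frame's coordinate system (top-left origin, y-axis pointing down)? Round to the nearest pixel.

3217/1421 > 5/7, so the 5:7 crop keeps the full height 1421 and trims width to 1421 × 5/7 = 1015.00 px.
Left offset = (3217 − 1015.00)/2 = 1101.00 px; top offset = 0.
Upper-right is two-thirds across and one-third down within the crop:
x = 1101.00 + 2 × 1015.00/3 ≈ 1778; y = 0.00 + 1 × 1421.00/3 ≈ 474.

x = 1778 px, y = 474 px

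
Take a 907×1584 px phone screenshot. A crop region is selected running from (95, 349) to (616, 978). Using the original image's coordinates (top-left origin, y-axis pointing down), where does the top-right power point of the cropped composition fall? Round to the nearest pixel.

Crop width = 616 − 95 = 521 px; one third is 173.67 px.
Crop height = 978 − 349 = 629 px; one third is 209.67 px.
The top-right point is two-thirds across and one-third down within the crop:
x = 95 + 2 × 173.67 ≈ 442; y = 349 + 1 × 209.67 ≈ 559.

(442, 559)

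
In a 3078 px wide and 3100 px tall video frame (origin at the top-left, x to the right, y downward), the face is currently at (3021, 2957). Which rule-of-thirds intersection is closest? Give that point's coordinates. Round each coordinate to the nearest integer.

Third lines: x ∈ {1026, 2052}, y ∈ {1033, 2067}.
3021 is closer to x = 2052; 2957 is closer to y = 2067.
So the nearest intersection is the lower-right power point.

(2052, 2067)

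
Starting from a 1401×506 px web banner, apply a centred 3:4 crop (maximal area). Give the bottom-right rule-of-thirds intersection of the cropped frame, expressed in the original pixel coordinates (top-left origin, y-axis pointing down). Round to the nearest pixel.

1401/506 > 3/4, so the 3:4 crop keeps the full height 506 and trims width to 506 × 3/4 = 379.50 px.
Left offset = (1401 − 379.50)/2 = 510.75 px; top offset = 0.
Bottom-right is two-thirds across and two-thirds down within the crop:
x = 510.75 + 2 × 379.50/3 ≈ 764; y = 0.00 + 2 × 506.00/3 ≈ 337.

(764, 337)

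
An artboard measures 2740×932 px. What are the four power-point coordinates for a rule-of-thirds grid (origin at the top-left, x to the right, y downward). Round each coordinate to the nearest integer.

(913, 311), (1827, 311), (913, 621), (1827, 621)

One third of 2740 is 913.33; one third of 932 is 310.67.
Vertical third lines at x = 913 and x = 1827; horizontal third lines at y = 311 and y = 621.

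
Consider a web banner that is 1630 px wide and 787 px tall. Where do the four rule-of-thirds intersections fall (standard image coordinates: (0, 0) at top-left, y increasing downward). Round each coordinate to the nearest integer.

(543, 262), (1087, 262), (543, 525), (1087, 525)

One third of 1630 is 543.33; one third of 787 is 262.33.
Vertical third lines at x = 543 and x = 1087; horizontal third lines at y = 262 and y = 525.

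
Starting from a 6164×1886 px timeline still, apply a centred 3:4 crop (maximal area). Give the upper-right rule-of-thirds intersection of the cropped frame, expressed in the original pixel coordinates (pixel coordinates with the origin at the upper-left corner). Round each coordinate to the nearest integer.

6164/1886 > 3/4, so the 3:4 crop keeps the full height 1886 and trims width to 1886 × 3/4 = 1414.50 px.
Left offset = (6164 − 1414.50)/2 = 2374.75 px; top offset = 0.
Upper-right is two-thirds across and one-third down within the crop:
x = 2374.75 + 2 × 1414.50/3 ≈ 3318; y = 0.00 + 1 × 1886.00/3 ≈ 629.

x = 3318 px, y = 629 px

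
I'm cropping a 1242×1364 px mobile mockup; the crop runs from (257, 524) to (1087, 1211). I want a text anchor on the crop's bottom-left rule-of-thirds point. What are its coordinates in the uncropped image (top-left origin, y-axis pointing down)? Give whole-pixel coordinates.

Crop width = 1087 − 257 = 830 px; one third is 276.67 px.
Crop height = 1211 − 524 = 687 px; one third is 229.00 px.
The bottom-left point is one-third across and two-thirds down within the crop:
x = 257 + 1 × 276.67 ≈ 534; y = 524 + 2 × 229.00 ≈ 982.

x = 534 px, y = 982 px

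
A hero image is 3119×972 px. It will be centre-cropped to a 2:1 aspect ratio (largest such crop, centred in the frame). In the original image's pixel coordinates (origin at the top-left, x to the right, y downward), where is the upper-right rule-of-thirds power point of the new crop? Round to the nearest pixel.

3119/972 > 2/1, so the 2:1 crop keeps the full height 972 and trims width to 972 × 2/1 = 1944.00 px.
Left offset = (3119 − 1944.00)/2 = 587.50 px; top offset = 0.
Upper-right is two-thirds across and one-third down within the crop:
x = 587.50 + 2 × 1944.00/3 ≈ 1884; y = 0.00 + 1 × 972.00/3 ≈ 324.

(1884, 324)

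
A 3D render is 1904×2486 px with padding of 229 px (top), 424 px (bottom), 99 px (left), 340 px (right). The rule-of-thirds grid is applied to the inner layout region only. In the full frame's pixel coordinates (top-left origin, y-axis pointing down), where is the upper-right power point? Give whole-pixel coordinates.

Content width = 1904 − 99 − 340 = 1465 px; content height = 2486 − 229 − 424 = 1833 px.
Upper-right is two-thirds across and one-third down within the inner layout region.
x = 99 + 2 × 1465/3 = 99 + 976.67 ≈ 1076
y = 229 + 1 × 1833/3 = 229 + 611.00 ≈ 840

(1076, 840)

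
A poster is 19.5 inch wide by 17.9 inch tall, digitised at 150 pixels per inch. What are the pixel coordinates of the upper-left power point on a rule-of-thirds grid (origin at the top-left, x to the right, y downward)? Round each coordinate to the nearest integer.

In pixels the canvas is 19.5 × 150 = 2925 wide and 17.9 × 150 = 2685 tall.
The upper-left point is one-third across and one-third down:
x = 1 × 2925/3 ≈ 975; y = 1 × 2685/3 ≈ 895.

x = 975 px, y = 895 px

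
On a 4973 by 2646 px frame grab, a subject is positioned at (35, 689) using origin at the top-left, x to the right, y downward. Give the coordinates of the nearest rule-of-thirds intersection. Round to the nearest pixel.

Third lines: x ∈ {1658, 3315}, y ∈ {882, 1764}.
35 is closer to x = 1658; 689 is closer to y = 882.
So the nearest intersection is the upper-left power point.

(1658, 882)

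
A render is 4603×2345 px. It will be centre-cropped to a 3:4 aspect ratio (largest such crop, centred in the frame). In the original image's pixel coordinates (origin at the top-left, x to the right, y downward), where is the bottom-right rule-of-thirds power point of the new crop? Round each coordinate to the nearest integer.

4603/2345 > 3/4, so the 3:4 crop keeps the full height 2345 and trims width to 2345 × 3/4 = 1758.75 px.
Left offset = (4603 − 1758.75)/2 = 1422.12 px; top offset = 0.
Bottom-right is two-thirds across and two-thirds down within the crop:
x = 1422.12 + 2 × 1758.75/3 ≈ 2595; y = 0.00 + 2 × 2345.00/3 ≈ 1563.

(2595, 1563)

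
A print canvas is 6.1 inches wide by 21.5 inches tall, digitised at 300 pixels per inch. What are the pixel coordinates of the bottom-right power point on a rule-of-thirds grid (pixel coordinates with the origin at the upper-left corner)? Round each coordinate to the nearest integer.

In pixels the canvas is 6.1 × 300 = 1830 wide and 21.5 × 300 = 6450 tall.
The bottom-right point is two-thirds across and two-thirds down:
x = 2 × 1830/3 ≈ 1220; y = 2 × 6450/3 ≈ 4300.

(1220, 4300)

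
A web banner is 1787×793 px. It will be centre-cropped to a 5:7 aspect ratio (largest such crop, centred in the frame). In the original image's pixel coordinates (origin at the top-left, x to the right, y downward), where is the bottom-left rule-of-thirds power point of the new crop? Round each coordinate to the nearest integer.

1787/793 > 5/7, so the 5:7 crop keeps the full height 793 and trims width to 793 × 5/7 = 566.43 px.
Left offset = (1787 − 566.43)/2 = 610.29 px; top offset = 0.
Bottom-left is one-third across and two-thirds down within the crop:
x = 610.29 + 1 × 566.43/3 ≈ 799; y = 0.00 + 2 × 793.00/3 ≈ 529.

x = 799 px, y = 529 px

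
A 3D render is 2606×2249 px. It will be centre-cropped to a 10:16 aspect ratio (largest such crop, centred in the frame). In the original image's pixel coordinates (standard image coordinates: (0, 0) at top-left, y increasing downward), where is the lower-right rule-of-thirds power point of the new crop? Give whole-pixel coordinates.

x = 1537 px, y = 1499 px

2606/2249 > 10/16, so the 10:16 crop keeps the full height 2249 and trims width to 2249 × 10/16 = 1405.62 px.
Left offset = (2606 − 1405.62)/2 = 600.19 px; top offset = 0.
Lower-right is two-thirds across and two-thirds down within the crop:
x = 600.19 + 2 × 1405.62/3 ≈ 1537; y = 0.00 + 2 × 2249.00/3 ≈ 1499.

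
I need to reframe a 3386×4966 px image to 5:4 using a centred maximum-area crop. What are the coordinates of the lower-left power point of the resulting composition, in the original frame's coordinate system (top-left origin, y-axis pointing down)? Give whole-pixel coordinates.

x = 1129 px, y = 2934 px

3386/4966 < 5/4, so the 5:4 crop keeps the full width 3386 and trims height to 3386 × 4/5 = 2708.80 px.
Top offset = (4966 − 2708.80)/2 = 1128.60 px; left offset = 0.
Lower-left is one-third across and two-thirds down within the crop:
x = 0.00 + 1 × 3386.00/3 ≈ 1129; y = 1128.60 + 2 × 2708.80/3 ≈ 2934.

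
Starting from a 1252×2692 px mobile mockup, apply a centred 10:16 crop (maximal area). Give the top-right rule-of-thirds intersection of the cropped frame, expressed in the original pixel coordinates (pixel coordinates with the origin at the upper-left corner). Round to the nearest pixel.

x = 835 px, y = 1012 px

1252/2692 < 10/16, so the 10:16 crop keeps the full width 1252 and trims height to 1252 × 16/10 = 2003.20 px.
Top offset = (2692 − 2003.20)/2 = 344.40 px; left offset = 0.
Top-right is two-thirds across and one-third down within the crop:
x = 0.00 + 2 × 1252.00/3 ≈ 835; y = 344.40 + 1 × 2003.20/3 ≈ 1012.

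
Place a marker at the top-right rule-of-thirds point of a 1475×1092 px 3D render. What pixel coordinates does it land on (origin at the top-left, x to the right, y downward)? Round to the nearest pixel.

x = 983 px, y = 364 px

The top-right point sits two-thirds of the way across and one-third of the way down.
x = 2 × 1475/3 ≈ 983; y = 1 × 1092/3 ≈ 364.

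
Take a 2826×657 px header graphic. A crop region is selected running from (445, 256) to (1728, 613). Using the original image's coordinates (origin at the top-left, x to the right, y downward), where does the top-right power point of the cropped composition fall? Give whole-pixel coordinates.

x = 1300 px, y = 375 px

Crop width = 1728 − 445 = 1283 px; one third is 427.67 px.
Crop height = 613 − 256 = 357 px; one third is 119.00 px.
The top-right point is two-thirds across and one-third down within the crop:
x = 445 + 2 × 427.67 ≈ 1300; y = 256 + 1 × 119.00 ≈ 375.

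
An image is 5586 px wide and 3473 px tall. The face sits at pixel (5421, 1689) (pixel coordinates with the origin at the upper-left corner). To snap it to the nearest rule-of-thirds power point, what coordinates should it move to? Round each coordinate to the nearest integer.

Third lines: x ∈ {1862, 3724}, y ∈ {1158, 2315}.
5421 is closer to x = 3724; 1689 is closer to y = 1158.
So the nearest intersection is the upper-right power point.

x = 3724 px, y = 1158 px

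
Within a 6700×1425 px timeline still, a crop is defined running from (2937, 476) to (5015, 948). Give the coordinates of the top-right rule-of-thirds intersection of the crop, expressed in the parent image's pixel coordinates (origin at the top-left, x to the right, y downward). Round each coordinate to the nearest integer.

x = 4322 px, y = 633 px

Crop width = 5015 − 2937 = 2078 px; one third is 692.67 px.
Crop height = 948 − 476 = 472 px; one third is 157.33 px.
The top-right point is two-thirds across and one-third down within the crop:
x = 2937 + 2 × 692.67 ≈ 4322; y = 476 + 1 × 157.33 ≈ 633.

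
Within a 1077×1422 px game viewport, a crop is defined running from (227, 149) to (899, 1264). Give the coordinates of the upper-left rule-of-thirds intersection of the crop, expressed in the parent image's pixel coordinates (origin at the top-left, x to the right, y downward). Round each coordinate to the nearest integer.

Crop width = 899 − 227 = 672 px; one third is 224.00 px.
Crop height = 1264 − 149 = 1115 px; one third is 371.67 px.
The upper-left point is one-third across and one-third down within the crop:
x = 227 + 1 × 224.00 ≈ 451; y = 149 + 1 × 371.67 ≈ 521.

x = 451 px, y = 521 px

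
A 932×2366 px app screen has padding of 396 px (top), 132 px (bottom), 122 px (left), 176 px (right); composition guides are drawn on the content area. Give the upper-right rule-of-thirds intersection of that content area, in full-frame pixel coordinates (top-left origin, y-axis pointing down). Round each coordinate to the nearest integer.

Content width = 932 − 122 − 176 = 634 px; content height = 2366 − 396 − 132 = 1838 px.
Upper-right is two-thirds across and one-third down within the content area.
x = 122 + 2 × 634/3 = 122 + 422.67 ≈ 545
y = 396 + 1 × 1838/3 = 396 + 612.67 ≈ 1009

x = 545 px, y = 1009 px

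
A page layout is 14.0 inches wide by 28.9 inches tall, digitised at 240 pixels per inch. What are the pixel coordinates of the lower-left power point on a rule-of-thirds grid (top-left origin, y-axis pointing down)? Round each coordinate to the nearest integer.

x = 1120 px, y = 4624 px

In pixels the canvas is 14.0 × 240 = 3360 wide and 28.9 × 240 = 6936 tall.
The lower-left point is one-third across and two-thirds down:
x = 1 × 3360/3 ≈ 1120; y = 2 × 6936/3 ≈ 4624.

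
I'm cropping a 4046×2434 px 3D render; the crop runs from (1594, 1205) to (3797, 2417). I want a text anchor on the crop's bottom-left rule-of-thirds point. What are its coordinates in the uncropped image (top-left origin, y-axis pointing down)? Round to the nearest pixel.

(2328, 2013)

Crop width = 3797 − 1594 = 2203 px; one third is 734.33 px.
Crop height = 2417 − 1205 = 1212 px; one third is 404.00 px.
The bottom-left point is one-third across and two-thirds down within the crop:
x = 1594 + 1 × 734.33 ≈ 2328; y = 1205 + 2 × 404.00 ≈ 2013.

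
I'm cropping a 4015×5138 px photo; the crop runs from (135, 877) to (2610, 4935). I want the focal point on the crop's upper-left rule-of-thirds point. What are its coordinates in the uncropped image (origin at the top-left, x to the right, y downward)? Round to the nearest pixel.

x = 960 px, y = 2230 px

Crop width = 2610 − 135 = 2475 px; one third is 825.00 px.
Crop height = 4935 − 877 = 4058 px; one third is 1352.67 px.
The upper-left point is one-third across and one-third down within the crop:
x = 135 + 1 × 825.00 ≈ 960; y = 877 + 1 × 1352.67 ≈ 2230.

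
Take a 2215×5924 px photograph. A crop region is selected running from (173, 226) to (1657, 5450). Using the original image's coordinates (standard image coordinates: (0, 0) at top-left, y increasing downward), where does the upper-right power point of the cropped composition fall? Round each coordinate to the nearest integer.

x = 1162 px, y = 1967 px

Crop width = 1657 − 173 = 1484 px; one third is 494.67 px.
Crop height = 5450 − 226 = 5224 px; one third is 1741.33 px.
The upper-right point is two-thirds across and one-third down within the crop:
x = 173 + 2 × 494.67 ≈ 1162; y = 226 + 1 × 1741.33 ≈ 1967.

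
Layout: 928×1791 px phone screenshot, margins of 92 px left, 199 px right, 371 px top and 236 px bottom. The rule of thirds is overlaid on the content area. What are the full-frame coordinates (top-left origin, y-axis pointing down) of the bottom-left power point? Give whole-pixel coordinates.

Content width = 928 − 92 − 199 = 637 px; content height = 1791 − 371 − 236 = 1184 px.
Bottom-left is one-third across and two-thirds down within the content area.
x = 92 + 1 × 637/3 = 92 + 212.33 ≈ 304
y = 371 + 2 × 1184/3 = 371 + 789.33 ≈ 1160

(304, 1160)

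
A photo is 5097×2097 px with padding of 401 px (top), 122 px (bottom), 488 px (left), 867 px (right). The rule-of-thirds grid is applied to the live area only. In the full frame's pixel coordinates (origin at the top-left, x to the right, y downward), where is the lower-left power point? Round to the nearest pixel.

Content width = 5097 − 488 − 867 = 3742 px; content height = 2097 − 401 − 122 = 1574 px.
Lower-left is one-third across and two-thirds down within the live area.
x = 488 + 1 × 3742/3 = 488 + 1247.33 ≈ 1735
y = 401 + 2 × 1574/3 = 401 + 1049.33 ≈ 1450

(1735, 1450)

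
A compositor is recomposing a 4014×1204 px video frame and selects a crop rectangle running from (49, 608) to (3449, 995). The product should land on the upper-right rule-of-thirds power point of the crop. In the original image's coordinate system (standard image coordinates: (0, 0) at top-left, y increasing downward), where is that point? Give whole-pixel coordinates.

Crop width = 3449 − 49 = 3400 px; one third is 1133.33 px.
Crop height = 995 − 608 = 387 px; one third is 129.00 px.
The upper-right point is two-thirds across and one-third down within the crop:
x = 49 + 2 × 1133.33 ≈ 2316; y = 608 + 1 × 129.00 ≈ 737.

(2316, 737)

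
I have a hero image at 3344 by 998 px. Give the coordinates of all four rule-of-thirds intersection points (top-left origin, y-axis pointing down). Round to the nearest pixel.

One third of 3344 is 1114.67; one third of 998 is 332.67.
Vertical third lines at x = 1115 and x = 2229; horizontal third lines at y = 333 and y = 665.

(1115, 333), (2229, 333), (1115, 665), (2229, 665)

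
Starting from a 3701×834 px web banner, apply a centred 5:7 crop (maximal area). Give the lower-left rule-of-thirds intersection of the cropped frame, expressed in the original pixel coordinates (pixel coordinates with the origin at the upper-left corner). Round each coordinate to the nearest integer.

x = 1751 px, y = 556 px

3701/834 > 5/7, so the 5:7 crop keeps the full height 834 and trims width to 834 × 5/7 = 595.71 px.
Left offset = (3701 − 595.71)/2 = 1552.64 px; top offset = 0.
Lower-left is one-third across and two-thirds down within the crop:
x = 1552.64 + 1 × 595.71/3 ≈ 1751; y = 0.00 + 2 × 834.00/3 ≈ 556.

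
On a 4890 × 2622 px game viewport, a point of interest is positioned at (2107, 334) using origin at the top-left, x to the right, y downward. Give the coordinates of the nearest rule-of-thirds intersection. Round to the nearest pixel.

x = 1630 px, y = 874 px

Third lines: x ∈ {1630, 3260}, y ∈ {874, 1748}.
2107 is closer to x = 1630; 334 is closer to y = 874.
So the nearest intersection is the upper-left power point.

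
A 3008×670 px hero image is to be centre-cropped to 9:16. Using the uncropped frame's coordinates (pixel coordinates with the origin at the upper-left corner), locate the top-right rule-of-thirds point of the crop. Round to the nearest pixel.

(1567, 223)

3008/670 > 9/16, so the 9:16 crop keeps the full height 670 and trims width to 670 × 9/16 = 376.88 px.
Left offset = (3008 − 376.88)/2 = 1315.56 px; top offset = 0.
Top-right is two-thirds across and one-third down within the crop:
x = 1315.56 + 2 × 376.88/3 ≈ 1567; y = 0.00 + 1 × 670.00/3 ≈ 223.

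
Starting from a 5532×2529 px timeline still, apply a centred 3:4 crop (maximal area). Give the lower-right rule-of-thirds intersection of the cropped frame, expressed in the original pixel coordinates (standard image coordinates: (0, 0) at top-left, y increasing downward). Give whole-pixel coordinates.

5532/2529 > 3/4, so the 3:4 crop keeps the full height 2529 and trims width to 2529 × 3/4 = 1896.75 px.
Left offset = (5532 − 1896.75)/2 = 1817.62 px; top offset = 0.
Lower-right is two-thirds across and two-thirds down within the crop:
x = 1817.62 + 2 × 1896.75/3 ≈ 3082; y = 0.00 + 2 × 2529.00/3 ≈ 1686.

(3082, 1686)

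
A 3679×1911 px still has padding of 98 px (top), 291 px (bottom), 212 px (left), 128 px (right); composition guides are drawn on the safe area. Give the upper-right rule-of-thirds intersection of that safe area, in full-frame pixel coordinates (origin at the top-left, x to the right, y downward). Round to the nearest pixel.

x = 2438 px, y = 605 px

Content width = 3679 − 212 − 128 = 3339 px; content height = 1911 − 98 − 291 = 1522 px.
Upper-right is two-thirds across and one-third down within the safe area.
x = 212 + 2 × 3339/3 = 212 + 2226.00 ≈ 2438
y = 98 + 1 × 1522/3 = 98 + 507.33 ≈ 605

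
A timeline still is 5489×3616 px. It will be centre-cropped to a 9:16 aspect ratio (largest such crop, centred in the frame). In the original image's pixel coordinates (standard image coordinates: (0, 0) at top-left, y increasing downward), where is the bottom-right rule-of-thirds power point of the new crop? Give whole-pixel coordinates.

5489/3616 > 9/16, so the 9:16 crop keeps the full height 3616 and trims width to 3616 × 9/16 = 2034.00 px.
Left offset = (5489 − 2034.00)/2 = 1727.50 px; top offset = 0.
Bottom-right is two-thirds across and two-thirds down within the crop:
x = 1727.50 + 2 × 2034.00/3 ≈ 3084; y = 0.00 + 2 × 3616.00/3 ≈ 2411.

(3084, 2411)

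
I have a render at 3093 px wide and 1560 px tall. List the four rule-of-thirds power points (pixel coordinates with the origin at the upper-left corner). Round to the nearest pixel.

(1031, 520), (2062, 520), (1031, 1040), (2062, 1040)

One third of 3093 is 1031; one third of 1560 is 520.
Vertical third lines at x = 1031 and x = 2062; horizontal third lines at y = 520 and y = 1040.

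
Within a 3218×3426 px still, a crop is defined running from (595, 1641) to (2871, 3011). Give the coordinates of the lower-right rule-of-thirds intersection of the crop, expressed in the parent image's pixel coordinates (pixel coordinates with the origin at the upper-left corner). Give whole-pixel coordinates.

Crop width = 2871 − 595 = 2276 px; one third is 758.67 px.
Crop height = 3011 − 1641 = 1370 px; one third is 456.67 px.
The lower-right point is two-thirds across and two-thirds down within the crop:
x = 595 + 2 × 758.67 ≈ 2112; y = 1641 + 2 × 456.67 ≈ 2554.

(2112, 2554)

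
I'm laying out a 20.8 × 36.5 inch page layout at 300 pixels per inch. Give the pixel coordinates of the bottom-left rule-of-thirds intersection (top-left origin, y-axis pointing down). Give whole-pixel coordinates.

In pixels the canvas is 20.8 × 300 = 6240 wide and 36.5 × 300 = 10950 tall.
The bottom-left point is one-third across and two-thirds down:
x = 1 × 6240/3 ≈ 2080; y = 2 × 10950/3 ≈ 7300.

x = 2080 px, y = 7300 px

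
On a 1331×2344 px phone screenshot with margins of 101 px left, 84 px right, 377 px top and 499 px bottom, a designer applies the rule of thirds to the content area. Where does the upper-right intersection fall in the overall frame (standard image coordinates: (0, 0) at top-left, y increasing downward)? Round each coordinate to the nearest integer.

Content width = 1331 − 101 − 84 = 1146 px; content height = 2344 − 377 − 499 = 1468 px.
Upper-right is two-thirds across and one-third down within the content area.
x = 101 + 2 × 1146/3 = 101 + 764.00 ≈ 865
y = 377 + 1 × 1468/3 = 377 + 489.33 ≈ 866

x = 865 px, y = 866 px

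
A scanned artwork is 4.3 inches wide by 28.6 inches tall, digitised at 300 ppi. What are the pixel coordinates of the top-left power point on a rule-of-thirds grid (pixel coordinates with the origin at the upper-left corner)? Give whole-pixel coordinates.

x = 430 px, y = 2860 px

In pixels the canvas is 4.3 × 300 = 1290 wide and 28.6 × 300 = 8580 tall.
The top-left point is one-third across and one-third down:
x = 1 × 1290/3 ≈ 430; y = 1 × 8580/3 ≈ 2860.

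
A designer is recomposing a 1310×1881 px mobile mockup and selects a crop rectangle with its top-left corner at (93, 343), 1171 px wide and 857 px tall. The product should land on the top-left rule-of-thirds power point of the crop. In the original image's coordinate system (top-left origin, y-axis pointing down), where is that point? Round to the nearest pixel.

(483, 629)

One third of the crop width 1171 is 390.33 px.
One third of the crop height 857 is 285.67 px.
The top-left point is one-third across and one-third down within the crop:
x = 93 + 1 × 390.33 ≈ 483; y = 343 + 1 × 285.67 ≈ 629.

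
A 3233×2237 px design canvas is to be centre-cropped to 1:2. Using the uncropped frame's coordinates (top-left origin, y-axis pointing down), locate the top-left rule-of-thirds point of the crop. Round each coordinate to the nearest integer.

3233/2237 > 1/2, so the 1:2 crop keeps the full height 2237 and trims width to 2237 × 1/2 = 1118.50 px.
Left offset = (3233 − 1118.50)/2 = 1057.25 px; top offset = 0.
Top-left is one-third across and one-third down within the crop:
x = 1057.25 + 1 × 1118.50/3 ≈ 1430; y = 0.00 + 1 × 2237.00/3 ≈ 746.

x = 1430 px, y = 746 px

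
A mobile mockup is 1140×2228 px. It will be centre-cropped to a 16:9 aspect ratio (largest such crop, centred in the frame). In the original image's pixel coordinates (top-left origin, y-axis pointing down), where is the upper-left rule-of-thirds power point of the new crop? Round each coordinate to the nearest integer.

1140/2228 < 16/9, so the 16:9 crop keeps the full width 1140 and trims height to 1140 × 9/16 = 641.25 px.
Top offset = (2228 − 641.25)/2 = 793.38 px; left offset = 0.
Upper-left is one-third across and one-third down within the crop:
x = 0.00 + 1 × 1140.00/3 ≈ 380; y = 793.38 + 1 × 641.25/3 ≈ 1007.

(380, 1007)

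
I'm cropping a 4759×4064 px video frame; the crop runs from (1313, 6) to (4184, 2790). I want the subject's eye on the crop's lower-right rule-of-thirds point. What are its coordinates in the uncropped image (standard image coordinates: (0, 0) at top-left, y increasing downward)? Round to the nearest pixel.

Crop width = 4184 − 1313 = 2871 px; one third is 957.00 px.
Crop height = 2790 − 6 = 2784 px; one third is 928.00 px.
The lower-right point is two-thirds across and two-thirds down within the crop:
x = 1313 + 2 × 957.00 ≈ 3227; y = 6 + 2 × 928.00 ≈ 1862.

x = 3227 px, y = 1862 px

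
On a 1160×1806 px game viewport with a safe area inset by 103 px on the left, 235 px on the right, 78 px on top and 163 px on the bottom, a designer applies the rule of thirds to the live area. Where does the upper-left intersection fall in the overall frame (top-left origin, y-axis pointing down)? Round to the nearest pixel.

x = 377 px, y = 600 px

Content width = 1160 − 103 − 235 = 822 px; content height = 1806 − 78 − 163 = 1565 px.
Upper-left is one-third across and one-third down within the live area.
x = 103 + 1 × 822/3 = 103 + 274.00 ≈ 377
y = 78 + 1 × 1565/3 = 78 + 521.67 ≈ 600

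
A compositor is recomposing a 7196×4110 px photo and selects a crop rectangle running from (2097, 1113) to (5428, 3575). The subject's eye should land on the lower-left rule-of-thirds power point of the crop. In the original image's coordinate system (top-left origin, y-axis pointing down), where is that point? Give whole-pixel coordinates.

(3207, 2754)

Crop width = 5428 − 2097 = 3331 px; one third is 1110.33 px.
Crop height = 3575 − 1113 = 2462 px; one third is 820.67 px.
The lower-left point is one-third across and two-thirds down within the crop:
x = 2097 + 1 × 1110.33 ≈ 3207; y = 1113 + 2 × 820.67 ≈ 2754.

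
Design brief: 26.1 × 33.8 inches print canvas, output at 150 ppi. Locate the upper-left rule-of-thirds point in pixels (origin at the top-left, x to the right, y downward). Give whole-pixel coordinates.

(1305, 1690)

In pixels the canvas is 26.1 × 150 = 3915 wide and 33.8 × 150 = 5070 tall.
The upper-left point is one-third across and one-third down:
x = 1 × 3915/3 ≈ 1305; y = 1 × 5070/3 ≈ 1690.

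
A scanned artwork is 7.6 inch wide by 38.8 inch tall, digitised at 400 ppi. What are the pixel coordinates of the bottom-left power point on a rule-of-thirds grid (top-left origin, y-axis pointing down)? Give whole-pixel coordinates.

In pixels the canvas is 7.6 × 400 = 3040 wide and 38.8 × 400 = 15520 tall.
The bottom-left point is one-third across and two-thirds down:
x = 1 × 3040/3 ≈ 1013; y = 2 × 15520/3 ≈ 10347.

(1013, 10347)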